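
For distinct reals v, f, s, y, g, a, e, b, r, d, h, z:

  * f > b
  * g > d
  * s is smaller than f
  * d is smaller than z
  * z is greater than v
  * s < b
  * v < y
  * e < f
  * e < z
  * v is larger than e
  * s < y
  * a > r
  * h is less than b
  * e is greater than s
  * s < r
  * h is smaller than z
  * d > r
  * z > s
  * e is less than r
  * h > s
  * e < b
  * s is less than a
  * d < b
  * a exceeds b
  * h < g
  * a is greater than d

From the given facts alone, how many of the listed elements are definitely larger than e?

9

Directly above e: v, r, z, b, f.
One step further: d, a, y (8 so far).
One step further: g (9 so far).
Nothing else is reachable above e; 9 in all.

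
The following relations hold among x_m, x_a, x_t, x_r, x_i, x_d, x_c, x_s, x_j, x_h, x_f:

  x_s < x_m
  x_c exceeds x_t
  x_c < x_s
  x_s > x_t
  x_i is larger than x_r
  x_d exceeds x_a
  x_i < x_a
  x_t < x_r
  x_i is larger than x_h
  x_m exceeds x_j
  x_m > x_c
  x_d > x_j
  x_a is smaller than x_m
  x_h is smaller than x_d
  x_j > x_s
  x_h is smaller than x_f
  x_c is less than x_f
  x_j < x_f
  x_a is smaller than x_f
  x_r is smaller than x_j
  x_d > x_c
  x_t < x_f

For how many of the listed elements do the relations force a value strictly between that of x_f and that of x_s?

1

Chaining upward from x_s reaches: x_j, x_m, x_d.
Chaining downward from x_f reaches: x_t, x_c, x_r, x_h, x_i, x_j, x_a.
Strictly between x_s and x_f are those in both lists: x_j — 1 element.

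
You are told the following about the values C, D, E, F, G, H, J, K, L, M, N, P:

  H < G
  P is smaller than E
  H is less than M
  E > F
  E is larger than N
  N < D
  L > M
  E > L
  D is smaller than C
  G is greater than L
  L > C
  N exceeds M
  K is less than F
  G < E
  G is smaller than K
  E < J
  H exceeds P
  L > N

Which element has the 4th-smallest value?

N

The consecutive relations fix a unique order: P < H < M < N < D < C < L < G < K < F < E < J.
Counting 4 from the smallest end gives N.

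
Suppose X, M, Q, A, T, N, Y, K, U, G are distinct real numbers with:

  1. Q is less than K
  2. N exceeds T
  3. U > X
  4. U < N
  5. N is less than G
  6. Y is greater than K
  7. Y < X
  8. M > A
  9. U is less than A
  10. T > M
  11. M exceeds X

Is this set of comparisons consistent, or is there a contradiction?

Every relation is compatible with Q < K < Y < X < U < A < M < T < N < G; the set is consistent.

consistent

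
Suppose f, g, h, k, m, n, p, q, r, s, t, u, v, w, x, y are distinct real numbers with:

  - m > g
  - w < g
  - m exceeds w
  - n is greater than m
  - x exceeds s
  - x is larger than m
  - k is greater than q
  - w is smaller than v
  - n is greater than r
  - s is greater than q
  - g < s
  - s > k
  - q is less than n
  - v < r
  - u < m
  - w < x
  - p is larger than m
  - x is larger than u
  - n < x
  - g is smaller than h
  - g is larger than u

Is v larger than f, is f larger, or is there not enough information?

Following every chain through v: above v we get r, n, x; below v we get w.
f is not reached, and no chain runs the other way from f to v.
So the given relations leave the order of v and f undetermined.

undetermined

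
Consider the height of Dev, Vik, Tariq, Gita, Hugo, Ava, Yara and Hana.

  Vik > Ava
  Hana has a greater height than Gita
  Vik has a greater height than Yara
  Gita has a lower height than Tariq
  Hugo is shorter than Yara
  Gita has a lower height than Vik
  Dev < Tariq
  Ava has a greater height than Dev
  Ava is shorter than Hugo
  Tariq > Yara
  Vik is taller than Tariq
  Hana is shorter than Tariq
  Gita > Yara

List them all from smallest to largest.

Nothing is placed below Dev, so it is least; from there Dev < Ava; Ava < Hugo; Hugo < Yara; Yara < Gita; Gita < Hana; Hana < Tariq; Tariq < Vik, each given directly.

Dev < Ava < Hugo < Yara < Gita < Hana < Tariq < Vik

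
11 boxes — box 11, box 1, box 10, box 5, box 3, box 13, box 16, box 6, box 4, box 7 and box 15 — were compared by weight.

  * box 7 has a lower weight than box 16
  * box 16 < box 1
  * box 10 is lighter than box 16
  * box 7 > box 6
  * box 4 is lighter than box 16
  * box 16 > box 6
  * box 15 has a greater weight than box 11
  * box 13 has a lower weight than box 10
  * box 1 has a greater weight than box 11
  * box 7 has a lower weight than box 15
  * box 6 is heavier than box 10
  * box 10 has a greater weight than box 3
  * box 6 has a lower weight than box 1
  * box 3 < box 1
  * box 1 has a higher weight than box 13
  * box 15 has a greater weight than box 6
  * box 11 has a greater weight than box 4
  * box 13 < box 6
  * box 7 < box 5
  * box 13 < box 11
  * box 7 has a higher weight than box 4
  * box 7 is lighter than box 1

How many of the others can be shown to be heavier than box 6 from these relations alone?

Directly above box 6: box 7, box 16, box 1, box 15.
One step further: box 5 (5 so far).
No other element is forced above box 6 by the given relations, so the count is 5.

5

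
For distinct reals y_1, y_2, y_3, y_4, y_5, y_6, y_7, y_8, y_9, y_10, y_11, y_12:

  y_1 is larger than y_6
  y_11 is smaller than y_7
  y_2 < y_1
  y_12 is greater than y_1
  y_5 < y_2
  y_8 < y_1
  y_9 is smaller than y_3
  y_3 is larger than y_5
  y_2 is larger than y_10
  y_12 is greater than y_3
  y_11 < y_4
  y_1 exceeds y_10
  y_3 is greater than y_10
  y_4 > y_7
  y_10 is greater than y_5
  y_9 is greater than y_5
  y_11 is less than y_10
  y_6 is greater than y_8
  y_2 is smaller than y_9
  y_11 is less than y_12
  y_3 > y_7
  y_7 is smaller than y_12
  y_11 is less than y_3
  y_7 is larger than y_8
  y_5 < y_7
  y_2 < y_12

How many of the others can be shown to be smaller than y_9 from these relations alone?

The elements the relations force below y_9 are y_5, y_11, y_10, y_2 — no chain reaches any other.
That is 4.

4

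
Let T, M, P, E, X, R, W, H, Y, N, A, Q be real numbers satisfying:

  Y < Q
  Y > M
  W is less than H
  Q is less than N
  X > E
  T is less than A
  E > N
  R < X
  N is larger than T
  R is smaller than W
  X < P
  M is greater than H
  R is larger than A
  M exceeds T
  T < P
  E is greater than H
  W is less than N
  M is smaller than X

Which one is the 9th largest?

W

The consecutive relations fix a unique order: T < A < R < W < H < M < Y < Q < N < E < X < P.
Counting 9 from the largest end gives W.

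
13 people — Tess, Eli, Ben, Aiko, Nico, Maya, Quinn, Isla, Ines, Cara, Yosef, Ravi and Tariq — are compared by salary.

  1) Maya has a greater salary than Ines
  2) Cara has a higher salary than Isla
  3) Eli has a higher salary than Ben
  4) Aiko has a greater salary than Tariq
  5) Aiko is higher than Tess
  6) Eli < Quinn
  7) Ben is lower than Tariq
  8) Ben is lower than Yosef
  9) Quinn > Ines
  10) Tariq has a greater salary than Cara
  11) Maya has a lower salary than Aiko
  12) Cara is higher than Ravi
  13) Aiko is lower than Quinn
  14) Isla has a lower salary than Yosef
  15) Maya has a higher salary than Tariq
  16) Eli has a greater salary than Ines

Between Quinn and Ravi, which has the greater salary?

Link the given pairs in sequence: Ravi < Cara; Cara < Tariq; Tariq < Maya; Maya < Aiko; Aiko < Quinn.
Chaining these gives Ravi < Cara < Tariq < Maya < Aiko < Quinn.
So Ravi < Quinn; Quinn is the higher of the two.

Quinn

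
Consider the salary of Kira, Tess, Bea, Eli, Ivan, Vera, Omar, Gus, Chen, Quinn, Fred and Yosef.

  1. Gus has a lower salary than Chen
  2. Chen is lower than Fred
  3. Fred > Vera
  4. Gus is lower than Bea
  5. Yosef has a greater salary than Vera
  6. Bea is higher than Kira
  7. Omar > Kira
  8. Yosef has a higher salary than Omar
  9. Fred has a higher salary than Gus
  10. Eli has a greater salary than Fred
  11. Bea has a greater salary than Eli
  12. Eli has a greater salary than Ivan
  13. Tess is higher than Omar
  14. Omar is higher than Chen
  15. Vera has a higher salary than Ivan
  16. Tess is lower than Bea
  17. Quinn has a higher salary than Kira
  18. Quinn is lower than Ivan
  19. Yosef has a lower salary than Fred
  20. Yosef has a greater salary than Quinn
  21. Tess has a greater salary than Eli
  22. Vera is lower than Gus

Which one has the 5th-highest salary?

Yosef

Chaining the given pairs: Kira < Quinn < Ivan < Vera < Gus < Chen < Omar < Yosef < Fred < Eli < Tess < Bea.
Counting 5 from the largest end gives Yosef.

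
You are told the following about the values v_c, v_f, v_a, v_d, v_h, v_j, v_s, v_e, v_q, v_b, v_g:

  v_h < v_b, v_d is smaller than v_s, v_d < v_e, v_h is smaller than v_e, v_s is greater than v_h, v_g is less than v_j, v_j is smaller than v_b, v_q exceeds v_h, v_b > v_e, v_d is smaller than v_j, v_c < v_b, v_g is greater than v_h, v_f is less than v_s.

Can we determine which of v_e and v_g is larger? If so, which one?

undetermined

Following every chain through v_e: above v_e we get v_b; below v_e we get v_d, v_h.
v_g is not reached, and no chain runs the other way from v_g to v_e.
So the given relations leave the order of v_e and v_g undetermined.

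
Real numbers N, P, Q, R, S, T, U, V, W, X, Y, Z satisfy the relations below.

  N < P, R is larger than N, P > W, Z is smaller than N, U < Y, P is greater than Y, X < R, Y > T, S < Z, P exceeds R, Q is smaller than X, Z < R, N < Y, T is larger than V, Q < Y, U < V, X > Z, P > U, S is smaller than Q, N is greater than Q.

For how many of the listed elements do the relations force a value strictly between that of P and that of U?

Chaining upward from U reaches: V, T, Y.
Chaining downward from P reaches: W, S, Q, Z, V, T, X, N, Y, R.
Strictly between U and P are those in both lists: V, T, Y — 3 elements.

3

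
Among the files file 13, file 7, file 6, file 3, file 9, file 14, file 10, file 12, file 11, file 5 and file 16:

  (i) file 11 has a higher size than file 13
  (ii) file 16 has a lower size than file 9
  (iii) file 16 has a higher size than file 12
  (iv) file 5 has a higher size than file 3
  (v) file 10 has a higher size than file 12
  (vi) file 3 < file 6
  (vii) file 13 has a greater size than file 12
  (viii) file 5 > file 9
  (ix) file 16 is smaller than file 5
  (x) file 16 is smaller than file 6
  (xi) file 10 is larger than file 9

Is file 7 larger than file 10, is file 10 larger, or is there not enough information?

Following every chain through file 7: nothing is chained to file 7.
file 10 is not reached, and no chain runs the other way from file 10 to file 7.
So the given relations leave the order of file 7 and file 10 undetermined.

undetermined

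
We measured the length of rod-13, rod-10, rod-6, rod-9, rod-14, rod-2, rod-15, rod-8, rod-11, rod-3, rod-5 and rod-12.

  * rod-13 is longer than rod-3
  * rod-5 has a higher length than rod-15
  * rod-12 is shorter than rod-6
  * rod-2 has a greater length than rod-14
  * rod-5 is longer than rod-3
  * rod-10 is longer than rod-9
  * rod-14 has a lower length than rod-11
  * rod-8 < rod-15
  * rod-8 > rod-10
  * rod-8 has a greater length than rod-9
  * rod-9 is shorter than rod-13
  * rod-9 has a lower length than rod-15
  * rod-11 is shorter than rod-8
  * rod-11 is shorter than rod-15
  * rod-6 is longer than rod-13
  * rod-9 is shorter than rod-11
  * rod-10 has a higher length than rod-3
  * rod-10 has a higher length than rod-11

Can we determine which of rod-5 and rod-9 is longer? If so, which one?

rod-9 < rod-11 and rod-11 < rod-8 give rod-9 < rod-8.
Then rod-8 < rod-15 extends the chain to rod-15.
Then rod-15 < rod-5 extends the chain to rod-5.
So rod-5 is longer.

rod-5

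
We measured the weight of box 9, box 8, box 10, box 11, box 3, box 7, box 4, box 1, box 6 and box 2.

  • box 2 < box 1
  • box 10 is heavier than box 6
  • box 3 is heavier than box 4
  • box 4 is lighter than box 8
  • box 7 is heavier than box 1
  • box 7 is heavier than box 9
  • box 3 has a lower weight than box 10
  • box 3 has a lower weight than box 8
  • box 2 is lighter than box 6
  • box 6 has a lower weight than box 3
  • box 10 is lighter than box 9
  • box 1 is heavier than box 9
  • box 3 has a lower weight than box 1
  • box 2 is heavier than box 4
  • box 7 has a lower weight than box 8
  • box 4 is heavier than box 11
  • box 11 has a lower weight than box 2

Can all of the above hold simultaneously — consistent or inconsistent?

The single ordering box 11 < box 4 < box 2 < box 6 < box 3 < box 10 < box 9 < box 1 < box 7 < box 8 satisfies every listed relation, so no contradiction arises.

consistent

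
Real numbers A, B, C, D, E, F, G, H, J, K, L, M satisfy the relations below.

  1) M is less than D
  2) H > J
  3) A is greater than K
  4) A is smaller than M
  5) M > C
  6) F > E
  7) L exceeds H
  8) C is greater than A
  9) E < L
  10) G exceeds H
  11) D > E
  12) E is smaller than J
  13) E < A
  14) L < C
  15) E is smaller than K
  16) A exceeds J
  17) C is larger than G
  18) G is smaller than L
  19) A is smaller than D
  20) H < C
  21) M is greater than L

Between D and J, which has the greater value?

J < H and H < G give J < G.
With G < L: J < H < G < L.
With L < C: J < H < G < L < C.
Then C < M extends the chain to M.
Then M < D extends the chain to D.
So J < D; D is the larger of the two.

D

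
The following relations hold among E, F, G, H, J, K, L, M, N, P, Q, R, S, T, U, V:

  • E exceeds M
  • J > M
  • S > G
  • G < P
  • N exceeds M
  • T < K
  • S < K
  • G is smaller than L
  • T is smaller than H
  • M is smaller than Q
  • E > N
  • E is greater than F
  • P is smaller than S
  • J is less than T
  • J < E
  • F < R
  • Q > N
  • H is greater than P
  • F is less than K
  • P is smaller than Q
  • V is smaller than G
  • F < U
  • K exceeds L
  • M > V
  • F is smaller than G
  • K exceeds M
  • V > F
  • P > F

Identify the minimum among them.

Chaining upward from F: directly above it, U, V, G, P, R, E, K; then M, L, S, Q, H; then N, J; then T.
That covers every other element, and nothing is given below F, so F is the minimum.

F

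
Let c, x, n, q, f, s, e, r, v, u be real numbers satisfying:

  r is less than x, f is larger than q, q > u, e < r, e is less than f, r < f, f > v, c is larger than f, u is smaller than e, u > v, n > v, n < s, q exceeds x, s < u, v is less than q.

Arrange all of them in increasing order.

The consecutive links are each given: v < n; n < s; s < u; u < e; e < r; r < x; x < q; q < f; f < c.

v < n < s < u < e < r < x < q < f < c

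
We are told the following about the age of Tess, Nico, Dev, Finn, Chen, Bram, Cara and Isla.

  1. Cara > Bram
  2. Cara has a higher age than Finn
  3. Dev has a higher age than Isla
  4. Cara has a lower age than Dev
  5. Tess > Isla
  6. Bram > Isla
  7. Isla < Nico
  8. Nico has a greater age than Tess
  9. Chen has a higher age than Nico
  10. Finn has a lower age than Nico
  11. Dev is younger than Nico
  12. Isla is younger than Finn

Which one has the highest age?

Isla is not greatest since Isla < Bram; Bram is not greatest since Bram < Cara; Tess is not greatest since Tess < Nico; Finn is not greatest since Finn < Cara; Cara is not greatest since Cara < Dev; Dev is not greatest since Dev < Nico; Nico is not greatest since Nico < Chen.
Only Chen has nothing above it, so Chen is the highest age.

Chen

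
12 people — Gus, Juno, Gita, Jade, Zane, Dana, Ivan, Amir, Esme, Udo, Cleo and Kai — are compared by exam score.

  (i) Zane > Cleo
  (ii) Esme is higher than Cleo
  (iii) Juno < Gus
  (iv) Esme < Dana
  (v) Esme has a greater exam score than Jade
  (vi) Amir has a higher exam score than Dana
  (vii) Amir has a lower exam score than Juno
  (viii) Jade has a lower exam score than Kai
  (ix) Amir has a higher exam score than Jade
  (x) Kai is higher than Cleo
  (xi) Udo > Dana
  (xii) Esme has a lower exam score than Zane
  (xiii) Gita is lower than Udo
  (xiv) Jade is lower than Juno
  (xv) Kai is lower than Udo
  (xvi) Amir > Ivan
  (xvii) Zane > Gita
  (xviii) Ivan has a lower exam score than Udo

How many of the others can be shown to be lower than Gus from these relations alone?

7

Directly below Gus: Juno.
One step further: Jade, Amir (3 so far).
One step further: Ivan, Dana (5 so far).
One step further: Esme (6 so far).
One step further: Cleo (7 so far).
Nothing else is reachable below Gus; 7 in all.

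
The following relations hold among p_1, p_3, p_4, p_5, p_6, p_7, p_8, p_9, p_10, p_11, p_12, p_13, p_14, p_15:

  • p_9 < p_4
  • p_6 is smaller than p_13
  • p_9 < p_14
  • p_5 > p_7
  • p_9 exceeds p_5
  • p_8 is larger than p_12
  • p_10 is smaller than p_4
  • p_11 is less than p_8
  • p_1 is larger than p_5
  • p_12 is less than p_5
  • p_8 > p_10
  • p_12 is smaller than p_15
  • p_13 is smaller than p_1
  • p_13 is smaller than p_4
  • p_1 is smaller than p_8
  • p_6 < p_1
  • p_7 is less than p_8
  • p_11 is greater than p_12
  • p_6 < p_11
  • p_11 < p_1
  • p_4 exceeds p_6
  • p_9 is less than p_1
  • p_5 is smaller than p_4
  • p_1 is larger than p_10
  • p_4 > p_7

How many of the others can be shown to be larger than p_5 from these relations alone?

5

From p_5 the given relations immediately reach p_9, p_4, p_1.
From those, p_14, p_8 — 5 in total.
Nothing else is reachable above p_5; 5 in all.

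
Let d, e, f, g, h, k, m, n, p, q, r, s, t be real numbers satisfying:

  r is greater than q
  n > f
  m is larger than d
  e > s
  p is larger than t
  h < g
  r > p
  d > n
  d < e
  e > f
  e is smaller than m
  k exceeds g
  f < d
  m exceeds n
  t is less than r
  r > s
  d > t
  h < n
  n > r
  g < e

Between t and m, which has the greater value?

Chaining the given relations: t < p < r < n < d < e < m.
So t < m; m is the larger of the two.

m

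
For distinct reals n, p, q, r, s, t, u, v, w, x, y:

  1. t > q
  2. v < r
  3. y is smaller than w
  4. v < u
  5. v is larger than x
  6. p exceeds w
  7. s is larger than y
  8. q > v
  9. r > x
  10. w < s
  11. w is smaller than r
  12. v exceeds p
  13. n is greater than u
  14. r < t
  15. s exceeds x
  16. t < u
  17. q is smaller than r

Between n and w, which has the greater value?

Chaining the given relations: w < p < v < q < r < t < u < n.
So w < n; n is the larger of the two.

n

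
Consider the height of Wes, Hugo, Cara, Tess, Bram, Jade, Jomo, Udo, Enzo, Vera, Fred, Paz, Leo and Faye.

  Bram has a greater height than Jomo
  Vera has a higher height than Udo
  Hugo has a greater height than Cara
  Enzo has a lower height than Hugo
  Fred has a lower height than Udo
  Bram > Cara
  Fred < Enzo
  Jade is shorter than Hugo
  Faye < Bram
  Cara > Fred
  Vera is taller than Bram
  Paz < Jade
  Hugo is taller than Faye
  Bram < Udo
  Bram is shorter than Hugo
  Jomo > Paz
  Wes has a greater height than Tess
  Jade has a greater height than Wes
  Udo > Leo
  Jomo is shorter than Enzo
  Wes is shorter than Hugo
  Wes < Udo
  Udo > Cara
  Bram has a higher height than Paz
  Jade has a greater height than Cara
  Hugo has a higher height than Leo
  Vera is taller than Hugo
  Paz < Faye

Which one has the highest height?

Chaining downward from Vera: directly below it, Bram, Udo, Hugo; then Paz, Fred, Jomo, Faye, Leo, Wes, Cara, Enzo, Jade; then Tess.
That covers every other element, and nothing is given above Vera, so Vera is the highest height.

Vera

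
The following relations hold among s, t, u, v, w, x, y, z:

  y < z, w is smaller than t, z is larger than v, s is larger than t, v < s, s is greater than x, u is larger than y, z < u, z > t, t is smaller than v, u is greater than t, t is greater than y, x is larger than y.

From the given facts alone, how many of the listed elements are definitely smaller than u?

The elements the relations force below u are w, y, t, v, z — no chain reaches any other.
That is 5.

5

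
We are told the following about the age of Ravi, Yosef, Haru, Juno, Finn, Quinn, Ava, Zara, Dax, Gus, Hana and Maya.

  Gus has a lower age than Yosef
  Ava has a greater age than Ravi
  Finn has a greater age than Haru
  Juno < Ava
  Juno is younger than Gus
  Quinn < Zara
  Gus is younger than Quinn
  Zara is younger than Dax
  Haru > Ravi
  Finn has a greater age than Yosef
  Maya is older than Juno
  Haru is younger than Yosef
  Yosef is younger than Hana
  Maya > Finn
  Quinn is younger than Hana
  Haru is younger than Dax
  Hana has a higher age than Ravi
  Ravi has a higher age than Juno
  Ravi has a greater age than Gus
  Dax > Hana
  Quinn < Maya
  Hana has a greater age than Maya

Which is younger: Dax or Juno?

Juno

Link the given pairs in sequence: Juno < Ravi; Ravi < Haru; Haru < Yosef; Yosef < Finn; Finn < Maya; Maya < Hana; Hana < Dax.
Together: Juno < Ravi < Haru < Yosef < Finn < Maya < Hana < Dax.
So Juno < Dax; Juno is the younger of the two.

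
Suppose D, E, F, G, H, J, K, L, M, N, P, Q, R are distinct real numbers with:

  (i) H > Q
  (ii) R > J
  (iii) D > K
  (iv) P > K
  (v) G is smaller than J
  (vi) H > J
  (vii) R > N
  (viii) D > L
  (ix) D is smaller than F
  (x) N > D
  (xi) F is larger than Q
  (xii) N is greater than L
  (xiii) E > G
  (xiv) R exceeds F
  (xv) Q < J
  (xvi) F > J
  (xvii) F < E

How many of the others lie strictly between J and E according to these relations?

1

Chaining upward from J reaches: F, R, H.
Chaining downward from E reaches: Q, L, K, G, D, F.
Strictly between J and E are those in both lists: F — 1 element.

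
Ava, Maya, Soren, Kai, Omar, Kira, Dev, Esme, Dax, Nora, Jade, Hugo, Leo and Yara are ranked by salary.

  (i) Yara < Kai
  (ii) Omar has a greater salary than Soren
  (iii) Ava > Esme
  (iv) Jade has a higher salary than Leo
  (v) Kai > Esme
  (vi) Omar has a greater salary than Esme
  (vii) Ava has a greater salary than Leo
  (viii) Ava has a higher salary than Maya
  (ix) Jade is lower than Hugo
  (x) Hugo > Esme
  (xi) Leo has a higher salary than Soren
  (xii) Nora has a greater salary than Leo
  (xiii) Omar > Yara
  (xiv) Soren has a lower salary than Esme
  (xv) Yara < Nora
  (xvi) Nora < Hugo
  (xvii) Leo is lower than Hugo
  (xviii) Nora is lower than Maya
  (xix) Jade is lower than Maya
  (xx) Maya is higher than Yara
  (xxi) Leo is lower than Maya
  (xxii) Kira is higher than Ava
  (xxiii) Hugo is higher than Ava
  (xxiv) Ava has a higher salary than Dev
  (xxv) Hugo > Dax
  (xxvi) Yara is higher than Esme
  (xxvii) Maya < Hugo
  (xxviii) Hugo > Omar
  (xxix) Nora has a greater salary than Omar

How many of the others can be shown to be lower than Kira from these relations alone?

From Kira the given relations immediately reach Ava.
From those, Dev, Esme, Leo, Maya — 5 in total.
From those, Soren, Yara, Jade, Nora — 9 in total.
From those, Omar — 10 in total.
Nothing else is reachable below Kira; 10 in all.

10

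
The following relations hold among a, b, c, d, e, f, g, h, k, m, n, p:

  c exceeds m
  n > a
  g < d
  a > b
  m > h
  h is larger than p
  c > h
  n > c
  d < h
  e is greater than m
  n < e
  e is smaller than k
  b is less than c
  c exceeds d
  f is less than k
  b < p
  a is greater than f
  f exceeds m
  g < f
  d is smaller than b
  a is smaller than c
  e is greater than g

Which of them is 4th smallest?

Piecing the relations together gives one ordering: g < d < b < p < h < m < f < a < c < n < e < k.
Counting 4 from the smallest end gives p.

p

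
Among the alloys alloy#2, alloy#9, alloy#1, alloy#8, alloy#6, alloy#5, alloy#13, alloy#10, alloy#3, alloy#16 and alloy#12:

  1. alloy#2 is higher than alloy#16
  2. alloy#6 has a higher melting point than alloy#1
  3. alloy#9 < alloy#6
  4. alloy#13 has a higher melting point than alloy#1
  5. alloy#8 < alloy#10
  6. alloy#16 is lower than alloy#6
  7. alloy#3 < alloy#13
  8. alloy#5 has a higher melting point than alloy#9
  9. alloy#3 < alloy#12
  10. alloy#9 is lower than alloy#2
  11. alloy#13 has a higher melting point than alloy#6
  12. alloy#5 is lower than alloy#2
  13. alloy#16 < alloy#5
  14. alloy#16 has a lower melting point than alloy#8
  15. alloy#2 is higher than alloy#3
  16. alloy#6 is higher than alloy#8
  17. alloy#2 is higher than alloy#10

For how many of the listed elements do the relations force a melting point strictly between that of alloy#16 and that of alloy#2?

Chaining upward from alloy#16 reaches: alloy#5, alloy#8, alloy#10, alloy#6, alloy#13.
Chaining downward from alloy#2 reaches: alloy#9, alloy#5, alloy#8, alloy#3, alloy#10.
Strictly between alloy#16 and alloy#2 are those in both lists: alloy#5, alloy#8, alloy#10 — 3 elements.

3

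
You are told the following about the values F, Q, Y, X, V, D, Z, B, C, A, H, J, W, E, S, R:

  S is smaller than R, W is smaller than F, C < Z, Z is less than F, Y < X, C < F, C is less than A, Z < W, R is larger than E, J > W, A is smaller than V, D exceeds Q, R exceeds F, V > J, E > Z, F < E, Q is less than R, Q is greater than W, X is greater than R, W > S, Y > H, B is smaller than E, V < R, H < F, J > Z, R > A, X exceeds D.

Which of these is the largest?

Chaining downward from X: directly below it, D, Y, R; then H, S, Q, A, F, V, E; then C, Z, W, B, J.
That covers every other element, and nothing is given above X, so X is the largest.

X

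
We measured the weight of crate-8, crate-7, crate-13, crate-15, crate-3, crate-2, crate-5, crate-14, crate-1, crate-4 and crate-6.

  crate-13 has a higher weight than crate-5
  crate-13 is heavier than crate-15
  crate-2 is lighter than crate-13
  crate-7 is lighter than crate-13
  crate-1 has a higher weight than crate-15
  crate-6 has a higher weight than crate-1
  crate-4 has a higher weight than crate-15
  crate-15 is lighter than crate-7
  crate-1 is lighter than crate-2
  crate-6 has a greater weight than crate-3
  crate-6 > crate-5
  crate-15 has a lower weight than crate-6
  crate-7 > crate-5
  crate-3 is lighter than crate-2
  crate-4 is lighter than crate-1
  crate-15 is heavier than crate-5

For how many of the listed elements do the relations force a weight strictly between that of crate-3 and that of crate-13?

Chaining upward from crate-3 reaches: crate-2, crate-6.
Chaining downward from crate-13 reaches: crate-5, crate-15, crate-4, crate-1, crate-2, crate-7.
Strictly between crate-3 and crate-13 are those in both lists: crate-2 — 1 element.

1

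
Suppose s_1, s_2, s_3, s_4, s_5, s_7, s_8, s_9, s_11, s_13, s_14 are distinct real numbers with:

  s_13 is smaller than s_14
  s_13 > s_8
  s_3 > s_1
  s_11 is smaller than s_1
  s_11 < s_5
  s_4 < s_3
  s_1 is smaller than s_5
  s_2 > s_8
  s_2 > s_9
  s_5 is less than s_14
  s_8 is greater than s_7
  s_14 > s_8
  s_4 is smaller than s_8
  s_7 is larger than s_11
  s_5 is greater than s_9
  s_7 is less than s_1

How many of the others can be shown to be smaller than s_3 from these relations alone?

The elements the relations force below s_3 are s_11, s_7, s_1, s_4 — no chain reaches any other.
That is 4.

4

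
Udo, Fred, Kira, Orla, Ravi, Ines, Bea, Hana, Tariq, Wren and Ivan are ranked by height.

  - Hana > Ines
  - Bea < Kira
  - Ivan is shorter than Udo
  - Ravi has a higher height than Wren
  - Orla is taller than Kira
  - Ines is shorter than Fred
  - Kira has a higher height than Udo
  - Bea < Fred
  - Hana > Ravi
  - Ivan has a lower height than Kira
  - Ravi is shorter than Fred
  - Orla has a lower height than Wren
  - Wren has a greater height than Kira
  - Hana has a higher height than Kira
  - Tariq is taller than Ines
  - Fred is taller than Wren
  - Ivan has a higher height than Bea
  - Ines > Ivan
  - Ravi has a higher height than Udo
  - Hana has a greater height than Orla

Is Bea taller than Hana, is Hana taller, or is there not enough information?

Link the given pairs in sequence: Bea < Ivan; Ivan < Udo; Udo < Kira; Kira < Orla; Orla < Wren; Wren < Ravi; Ravi < Hana.
Chaining these gives Bea < Ivan < Udo < Kira < Orla < Wren < Ravi < Hana.
So Hana is taller.

Hana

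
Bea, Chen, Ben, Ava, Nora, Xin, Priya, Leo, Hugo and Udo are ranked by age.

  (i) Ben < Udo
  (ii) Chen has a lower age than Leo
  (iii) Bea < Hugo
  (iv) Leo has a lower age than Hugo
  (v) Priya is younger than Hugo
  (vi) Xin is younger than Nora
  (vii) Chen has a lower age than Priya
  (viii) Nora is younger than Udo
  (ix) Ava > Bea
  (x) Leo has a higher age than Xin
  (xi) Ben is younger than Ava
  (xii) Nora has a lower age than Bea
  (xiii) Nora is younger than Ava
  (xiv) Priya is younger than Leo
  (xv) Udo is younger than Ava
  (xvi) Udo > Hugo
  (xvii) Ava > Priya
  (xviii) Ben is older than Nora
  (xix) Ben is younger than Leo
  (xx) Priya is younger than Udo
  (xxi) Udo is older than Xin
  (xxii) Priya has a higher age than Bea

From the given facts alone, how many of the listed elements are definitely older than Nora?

7

The elements the relations force above Nora are Bea, Priya, Ben, Leo, Hugo, Udo, Ava — no chain reaches any other.
That is 7.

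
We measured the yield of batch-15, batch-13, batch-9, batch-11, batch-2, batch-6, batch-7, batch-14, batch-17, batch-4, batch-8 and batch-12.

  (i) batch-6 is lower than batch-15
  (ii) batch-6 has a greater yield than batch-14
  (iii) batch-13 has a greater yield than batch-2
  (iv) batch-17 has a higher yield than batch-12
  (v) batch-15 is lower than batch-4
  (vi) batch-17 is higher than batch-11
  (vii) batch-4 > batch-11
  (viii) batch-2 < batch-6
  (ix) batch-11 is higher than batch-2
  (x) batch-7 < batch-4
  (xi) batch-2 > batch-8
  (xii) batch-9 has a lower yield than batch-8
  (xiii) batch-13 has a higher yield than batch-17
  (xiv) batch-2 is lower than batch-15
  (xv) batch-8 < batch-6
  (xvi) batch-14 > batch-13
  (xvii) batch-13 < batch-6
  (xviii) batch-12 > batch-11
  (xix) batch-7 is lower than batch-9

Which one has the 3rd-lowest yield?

The consecutive relations fix a unique order: batch-7 < batch-9 < batch-8 < batch-2 < batch-11 < batch-12 < batch-17 < batch-13 < batch-14 < batch-6 < batch-15 < batch-4.
Counting 3 from the smallest end gives batch-8.

batch-8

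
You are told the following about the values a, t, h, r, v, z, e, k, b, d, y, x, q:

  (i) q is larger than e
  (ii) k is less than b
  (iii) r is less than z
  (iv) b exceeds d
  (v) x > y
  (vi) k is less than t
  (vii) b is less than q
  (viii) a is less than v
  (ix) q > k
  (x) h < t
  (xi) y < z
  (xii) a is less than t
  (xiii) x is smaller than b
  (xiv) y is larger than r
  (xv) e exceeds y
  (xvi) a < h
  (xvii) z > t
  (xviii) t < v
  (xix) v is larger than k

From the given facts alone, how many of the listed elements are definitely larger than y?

From y the given relations immediately reach e, x, z.
From those, b, q — 5 in total.
No other element is forced above y by the given relations, so the count is 5.

5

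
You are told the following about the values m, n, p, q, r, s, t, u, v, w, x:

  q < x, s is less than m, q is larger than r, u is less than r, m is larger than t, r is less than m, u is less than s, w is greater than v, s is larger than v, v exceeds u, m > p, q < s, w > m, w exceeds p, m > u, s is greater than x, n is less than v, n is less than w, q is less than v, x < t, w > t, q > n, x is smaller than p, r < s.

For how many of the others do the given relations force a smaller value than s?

The elements the relations force below s are u, r, n, q, x, v — no chain reaches any other.
That is 6.

6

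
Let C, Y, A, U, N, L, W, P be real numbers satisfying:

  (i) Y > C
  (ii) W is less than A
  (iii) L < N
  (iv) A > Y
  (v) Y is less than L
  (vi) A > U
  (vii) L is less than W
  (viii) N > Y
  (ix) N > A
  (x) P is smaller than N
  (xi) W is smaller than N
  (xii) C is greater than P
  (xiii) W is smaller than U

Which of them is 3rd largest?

U

The consecutive relations fix a unique order: P < C < Y < L < W < U < A < N.
Counting 3 from the largest end gives U.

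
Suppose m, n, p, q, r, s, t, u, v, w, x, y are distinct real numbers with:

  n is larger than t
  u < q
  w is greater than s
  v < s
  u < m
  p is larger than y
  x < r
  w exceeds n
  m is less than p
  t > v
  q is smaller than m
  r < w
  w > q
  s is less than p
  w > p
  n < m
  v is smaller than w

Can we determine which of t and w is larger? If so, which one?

Following the relations from t: t < n < m < p < w.
So w is larger.

w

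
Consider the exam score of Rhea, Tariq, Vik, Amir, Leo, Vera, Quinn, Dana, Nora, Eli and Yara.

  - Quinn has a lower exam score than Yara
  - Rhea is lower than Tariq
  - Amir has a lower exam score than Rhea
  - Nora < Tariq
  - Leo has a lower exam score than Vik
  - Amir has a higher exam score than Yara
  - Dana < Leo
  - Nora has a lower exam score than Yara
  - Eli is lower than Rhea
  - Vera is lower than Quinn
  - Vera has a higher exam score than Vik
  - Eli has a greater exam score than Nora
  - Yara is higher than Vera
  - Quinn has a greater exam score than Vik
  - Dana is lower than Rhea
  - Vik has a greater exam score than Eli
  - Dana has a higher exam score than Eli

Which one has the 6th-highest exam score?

Chaining the given pairs: Nora < Eli < Dana < Leo < Vik < Vera < Quinn < Yara < Amir < Rhea < Tariq.
The 6th largest is Vera.

Vera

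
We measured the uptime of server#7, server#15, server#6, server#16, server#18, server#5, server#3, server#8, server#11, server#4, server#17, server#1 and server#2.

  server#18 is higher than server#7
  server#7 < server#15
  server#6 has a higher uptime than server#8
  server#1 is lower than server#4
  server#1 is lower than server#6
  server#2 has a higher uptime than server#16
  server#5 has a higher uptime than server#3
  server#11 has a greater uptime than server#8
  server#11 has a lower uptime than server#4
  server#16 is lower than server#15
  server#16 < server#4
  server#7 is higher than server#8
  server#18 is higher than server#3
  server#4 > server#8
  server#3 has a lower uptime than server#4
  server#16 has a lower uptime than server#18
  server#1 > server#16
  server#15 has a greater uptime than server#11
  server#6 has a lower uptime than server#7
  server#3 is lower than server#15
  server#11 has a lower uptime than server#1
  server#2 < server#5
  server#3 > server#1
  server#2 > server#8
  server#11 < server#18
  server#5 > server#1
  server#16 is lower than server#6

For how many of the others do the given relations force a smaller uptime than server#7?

Directly below server#7: server#8, server#6.
One step further: server#16, server#1 (4 so far).
One step further: server#11 (5 so far).
No other element is forced below server#7 by the given relations, so the count is 5.

5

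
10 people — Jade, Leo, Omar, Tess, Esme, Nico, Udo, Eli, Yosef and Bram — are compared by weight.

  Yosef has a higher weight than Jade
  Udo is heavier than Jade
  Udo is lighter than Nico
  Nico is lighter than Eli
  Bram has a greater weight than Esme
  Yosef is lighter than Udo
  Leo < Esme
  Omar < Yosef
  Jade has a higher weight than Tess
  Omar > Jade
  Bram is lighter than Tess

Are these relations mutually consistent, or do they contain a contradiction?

consistent

Every relation is compatible with Leo < Esme < Bram < Tess < Jade < Omar < Yosef < Udo < Nico < Eli; the set is consistent.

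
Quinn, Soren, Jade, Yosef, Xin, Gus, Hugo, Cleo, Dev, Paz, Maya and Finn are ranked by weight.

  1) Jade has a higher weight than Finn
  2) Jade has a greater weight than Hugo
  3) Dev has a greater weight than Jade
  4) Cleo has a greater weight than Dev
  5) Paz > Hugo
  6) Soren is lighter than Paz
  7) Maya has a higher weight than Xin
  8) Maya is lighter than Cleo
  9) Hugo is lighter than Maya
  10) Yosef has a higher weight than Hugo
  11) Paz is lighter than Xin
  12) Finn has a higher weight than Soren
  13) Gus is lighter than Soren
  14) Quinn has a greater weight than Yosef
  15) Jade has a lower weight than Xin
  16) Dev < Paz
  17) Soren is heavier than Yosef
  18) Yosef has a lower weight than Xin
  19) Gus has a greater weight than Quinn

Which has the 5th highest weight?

Dev

Chaining the given pairs: Hugo < Yosef < Quinn < Gus < Soren < Finn < Jade < Dev < Paz < Xin < Maya < Cleo.
Counting 5 from the largest end gives Dev.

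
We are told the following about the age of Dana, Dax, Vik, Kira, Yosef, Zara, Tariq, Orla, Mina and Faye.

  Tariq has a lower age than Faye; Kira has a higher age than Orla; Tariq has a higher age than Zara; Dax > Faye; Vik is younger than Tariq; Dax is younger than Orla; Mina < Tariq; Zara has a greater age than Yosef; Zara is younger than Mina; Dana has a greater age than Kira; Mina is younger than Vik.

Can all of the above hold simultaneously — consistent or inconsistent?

consistent

The single ordering Yosef < Zara < Mina < Vik < Tariq < Faye < Dax < Orla < Kira < Dana satisfies every listed relation, so no contradiction arises.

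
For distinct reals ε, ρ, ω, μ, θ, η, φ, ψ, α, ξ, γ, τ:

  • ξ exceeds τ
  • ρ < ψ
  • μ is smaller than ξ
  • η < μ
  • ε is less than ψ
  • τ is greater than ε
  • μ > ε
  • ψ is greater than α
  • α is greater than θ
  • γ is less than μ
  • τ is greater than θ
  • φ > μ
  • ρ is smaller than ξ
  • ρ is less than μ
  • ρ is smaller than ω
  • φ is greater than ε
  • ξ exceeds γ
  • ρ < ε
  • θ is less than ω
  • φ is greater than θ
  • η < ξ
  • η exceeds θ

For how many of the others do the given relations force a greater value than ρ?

7

From ρ the given relations immediately reach ε, μ, ω, ξ, ψ.
From those, τ, φ — 7 in total.
Nothing else is reachable above ρ; 7 in all.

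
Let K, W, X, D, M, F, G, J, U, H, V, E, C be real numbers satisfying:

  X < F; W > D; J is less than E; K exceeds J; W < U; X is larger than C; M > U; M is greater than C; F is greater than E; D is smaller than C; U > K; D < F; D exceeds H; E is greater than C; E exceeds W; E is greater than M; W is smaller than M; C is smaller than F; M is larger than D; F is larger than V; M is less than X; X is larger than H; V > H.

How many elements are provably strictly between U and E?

The relations place U below E. An element lies strictly between them when it is forced above U and also forced below E.
Above U: {M, X, F}. Below E: {H, J, D, K, W, C, M}.
Intersection: {M} — 1.

1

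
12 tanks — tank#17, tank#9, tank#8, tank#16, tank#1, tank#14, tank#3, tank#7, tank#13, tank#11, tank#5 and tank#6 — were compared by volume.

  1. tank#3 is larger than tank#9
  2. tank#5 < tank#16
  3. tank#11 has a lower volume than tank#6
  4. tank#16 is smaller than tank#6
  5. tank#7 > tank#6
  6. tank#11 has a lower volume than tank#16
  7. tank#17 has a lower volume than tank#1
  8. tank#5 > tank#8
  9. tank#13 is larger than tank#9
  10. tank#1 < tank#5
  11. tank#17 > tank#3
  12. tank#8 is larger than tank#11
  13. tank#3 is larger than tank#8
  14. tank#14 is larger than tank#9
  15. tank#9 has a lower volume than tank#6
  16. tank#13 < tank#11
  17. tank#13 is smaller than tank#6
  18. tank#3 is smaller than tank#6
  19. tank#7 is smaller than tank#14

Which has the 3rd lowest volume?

tank#11

Chaining the given pairs: tank#9 < tank#13 < tank#11 < tank#8 < tank#3 < tank#17 < tank#1 < tank#5 < tank#16 < tank#6 < tank#7 < tank#14.
Counting 3 from the smallest end gives tank#11.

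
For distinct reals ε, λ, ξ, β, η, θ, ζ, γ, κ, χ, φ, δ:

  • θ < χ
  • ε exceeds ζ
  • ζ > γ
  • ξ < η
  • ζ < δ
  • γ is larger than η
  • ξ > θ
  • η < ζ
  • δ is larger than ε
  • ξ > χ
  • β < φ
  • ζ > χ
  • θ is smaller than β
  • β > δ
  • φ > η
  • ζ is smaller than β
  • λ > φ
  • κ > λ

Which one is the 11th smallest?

Chaining the given pairs: θ < χ < ξ < η < γ < ζ < ε < δ < β < φ < λ < κ.
The 11th smallest is λ.

λ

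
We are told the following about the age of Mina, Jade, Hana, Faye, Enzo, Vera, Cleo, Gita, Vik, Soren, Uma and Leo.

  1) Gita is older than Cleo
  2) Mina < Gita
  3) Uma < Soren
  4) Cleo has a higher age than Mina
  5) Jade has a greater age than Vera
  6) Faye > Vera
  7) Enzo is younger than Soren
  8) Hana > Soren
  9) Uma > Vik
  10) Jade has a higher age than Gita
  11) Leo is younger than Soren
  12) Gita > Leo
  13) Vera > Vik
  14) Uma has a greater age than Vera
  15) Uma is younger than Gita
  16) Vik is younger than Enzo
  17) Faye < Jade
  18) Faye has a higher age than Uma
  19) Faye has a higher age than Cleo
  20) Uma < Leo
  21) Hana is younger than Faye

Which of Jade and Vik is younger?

Vik

Chaining the given relations: Vik < Vera < Uma < Leo < Gita < Jade.
So Vik < Jade; Vik is the younger of the two.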